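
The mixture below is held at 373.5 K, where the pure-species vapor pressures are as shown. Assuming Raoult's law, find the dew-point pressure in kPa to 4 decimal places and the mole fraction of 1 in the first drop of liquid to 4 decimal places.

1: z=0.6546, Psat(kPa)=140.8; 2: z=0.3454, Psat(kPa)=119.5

Pdew = 132.6344 kPa, x_1 = 0.6166

At the dew point ψ → 1, so Σzᵢ/Kᵢ = 1 with Kᵢ = Pᵢˢᵃᵗ/P ⇒ 1/P = Σzᵢ/Pᵢˢᵃᵗ.
1/P = 0.6546/140.8 + 0.3454/119.5 = 0.0075395 ⇒ P = 132.6344 kPa
xᵢ = zᵢP/Pᵢˢᵃᵗ ⇒ x_1 = 0.6546·132.6344/140.8 = 0.6166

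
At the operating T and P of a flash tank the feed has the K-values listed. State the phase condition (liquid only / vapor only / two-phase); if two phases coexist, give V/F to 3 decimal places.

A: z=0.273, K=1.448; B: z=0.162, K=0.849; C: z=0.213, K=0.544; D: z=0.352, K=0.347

liquid only

ΣzᵢKᵢ = 0.771; Σzᵢ/Kᵢ = 1.785.
Since ΣzᵢKᵢ < 1 the mixture is below its bubble point — single liquid phase.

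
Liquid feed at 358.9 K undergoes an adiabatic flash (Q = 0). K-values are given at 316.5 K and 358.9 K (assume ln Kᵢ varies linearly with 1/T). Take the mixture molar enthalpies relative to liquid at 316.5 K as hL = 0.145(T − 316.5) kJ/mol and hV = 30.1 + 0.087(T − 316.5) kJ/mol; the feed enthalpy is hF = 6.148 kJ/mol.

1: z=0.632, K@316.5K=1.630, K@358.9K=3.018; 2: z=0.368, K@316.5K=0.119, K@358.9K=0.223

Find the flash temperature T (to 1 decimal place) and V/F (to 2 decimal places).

T = 319.0 K, V/F = 0.19

Adiabatic flash: solve Rachford–Rice at each trial T, then check hF = ψ·hV(T) + (1−ψ)·hL(T).
  T = 316.5 K: K = (1.630, 0.119), RR gives ψ = 0.133, H_out = 4.011 kJ/mol
  T = 358.9 K: K = (3.018, 0.223), RR gives ψ = 0.631, H_out = 23.590 kJ/mol
  T = 337.7 K: K = (2.261, 0.166), RR gives ψ = 0.466, H_out = 16.532 kJ/mol
  T = 327.1 K: K = (1.930, 0.141), RR gives ψ = 0.340, H_out = 11.573 kJ/mol
  T = 321.8 K: K = (1.776, 0.130), RR gives ψ = 0.252, H_out = 8.283 kJ/mol
  T = 319.1 K: K = (1.701, 0.124), RR gives ψ = 0.197, H_out = 6.263 kJ/mol
  T = 317.8 K: K = (1.665, 0.122), RR gives ψ = 0.166, H_out = 5.180 kJ/mol
Linear interpolation between T = 317.8 (H_out = 5.180) and T = 319.1 (H_out = 6.263) on hF = 6.148 gives T ≈ 319.0 K, at which ψ = 0.19.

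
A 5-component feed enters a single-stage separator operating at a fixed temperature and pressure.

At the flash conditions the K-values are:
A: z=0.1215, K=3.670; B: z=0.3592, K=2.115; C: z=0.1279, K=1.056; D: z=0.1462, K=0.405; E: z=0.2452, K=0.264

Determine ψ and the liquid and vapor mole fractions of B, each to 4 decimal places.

ψ = 0.4919, x_B = 0.2320, y_B = 0.4906

Newton iteration, ψ⁰ = 0.42:
  ψ = 0.4200: g = 0.05550, g' = -0.7702 → ψ = 0.4921
  ψ = 0.4921: g = -0.00014, g' = -0.7783 → ψ = 0.4919
Converged at ψ = 0.4919.
Compositions from xᵢ = zᵢ/(1+ψ(Kᵢ−1)), yᵢ = Kᵢxᵢ:
  A: x = 0.0525, y = 0.1928
  B: x = 0.2320, y = 0.4906
  C: x = 0.1245, y = 0.1314
  D: x = 0.2067, y = 0.0837
  E: x = 0.3843, y = 0.1015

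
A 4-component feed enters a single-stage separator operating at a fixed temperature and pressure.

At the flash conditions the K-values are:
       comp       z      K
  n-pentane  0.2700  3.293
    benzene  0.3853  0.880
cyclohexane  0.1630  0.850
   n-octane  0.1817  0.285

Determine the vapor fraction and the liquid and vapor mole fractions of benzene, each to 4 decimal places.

Let ψ = V/F and solve Σ zᵢ(Kᵢ−1)/(1+ψ(Kᵢ−1)) = 0.
g(0) = ΣzᵢKᵢ − 1 = 0.4185 and g(1) = 1 − Σzᵢ/Kᵢ = -0.3491, so a root lies in (0, 1).
Newton iteration, ψ⁰ = 0.5:
  ψ = 0.5000: g = 0.01060, g' = -0.5437 → ψ = 0.5195
  ψ = 0.5195: g = 0.00002, g' = -0.5414 → ψ = 0.5196
Converged at ψ = 0.5196.
Compositions from xᵢ = zᵢ/(1+ψ(Kᵢ−1)), yᵢ = Kᵢxᵢ:
  n-pentane: x = 0.1232, y = 0.4057
  benzene: x = 0.4109, y = 0.3616
  cyclohexane: x = 0.1768, y = 0.1503
  n-octane: x = 0.2891, y = 0.0824

ψ = 0.5196, x_benzene = 0.4109, y_benzene = 0.3616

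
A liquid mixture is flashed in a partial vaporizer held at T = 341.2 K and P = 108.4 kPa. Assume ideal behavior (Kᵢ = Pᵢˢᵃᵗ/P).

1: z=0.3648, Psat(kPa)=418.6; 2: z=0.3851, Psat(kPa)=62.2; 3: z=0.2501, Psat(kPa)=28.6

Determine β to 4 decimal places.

Raoult's law: Kᵢ = Pᵢˢᵃᵗ/P = Pᵢˢᵃᵗ/108.4.
  K_1 = 418.6/108.4 = 3.861624, K_2 = 62.2/108.4 = 0.573801, K_3 = 28.6/108.4 = 0.263838
Let β = V/F and solve Σ zᵢ(Kᵢ−1)/(1+β(Kᵢ−1)) = 0.
Feasibility: ΣzᵢKᵢ = 1.6957, Σzᵢ/Kᵢ = 1.7135 — both > 1, two phases present.
Iterate (Newton) starting at β = 0.5:
  β = 0.5000: g = -0.07048, g' = -0.9580 → β = 0.4264
  β = 0.4264: g = 0.00124, g' = -0.9984 → β = 0.4277
Converged at β = 0.4277.

β = 0.4277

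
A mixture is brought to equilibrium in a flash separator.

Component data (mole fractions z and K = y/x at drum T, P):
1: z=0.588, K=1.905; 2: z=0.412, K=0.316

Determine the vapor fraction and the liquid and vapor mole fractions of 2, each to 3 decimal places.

ψ = 0.404, x_2 = 0.570, y_2 = 0.180

Material balance + equilibrium reduce to Σ zᵢ(Kᵢ−1)/(1+ψ(Kᵢ−1)) = 0.
Check two-phase: ΣzᵢKᵢ = 1.250 > 1 and Σzᵢ/Kᵢ = 1.612 > 1, so g(0) = 0.250 > 0 and g(1) = -0.612 < 0.
Newton–Raphson from ψ = 0.61:
  ψ = 0.610: g = -0.1407, g' = -0.768 → ψ = 0.427
  ψ = 0.427: g = -0.0140, g' = -0.635 → ψ = 0.405
  ψ = 0.405: g = -0.0001, g' = -0.627 → ψ = 0.404
Converged at ψ = 0.404.
Compositions from xᵢ = zᵢ/(1+ψ(Kᵢ−1)), yᵢ = Kᵢxᵢ:
  1: x = 0.430, y = 0.820
  2: x = 0.570, y = 0.180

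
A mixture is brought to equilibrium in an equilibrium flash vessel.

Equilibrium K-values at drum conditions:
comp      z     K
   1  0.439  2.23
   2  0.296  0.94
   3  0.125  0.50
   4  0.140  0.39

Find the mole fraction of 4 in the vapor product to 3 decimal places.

y_4 = 0.102

Iterate (Newton) starting at β = 0.5:
  β = 0.500: g = 0.1098, g' = -0.419 → β = 0.762
  β = 0.762: g = -0.0004, g' = -0.442 → β = 0.761
Converged at β = 0.761.
Compositions from xᵢ = zᵢ/(1+β(Kᵢ−1)), yᵢ = Kᵢxᵢ:
  1: x = 0.227, y = 0.506
  2: x = 0.310, y = 0.292
  3: x = 0.202, y = 0.101
  4: x = 0.261, y = 0.102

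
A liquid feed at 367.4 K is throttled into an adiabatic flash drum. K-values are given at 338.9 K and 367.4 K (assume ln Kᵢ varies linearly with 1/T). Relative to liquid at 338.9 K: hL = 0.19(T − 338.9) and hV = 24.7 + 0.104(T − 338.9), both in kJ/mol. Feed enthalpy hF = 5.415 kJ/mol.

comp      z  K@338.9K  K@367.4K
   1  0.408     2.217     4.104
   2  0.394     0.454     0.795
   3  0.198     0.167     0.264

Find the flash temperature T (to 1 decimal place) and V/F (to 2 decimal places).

Adiabatic flash: solve Rachford–Rice at each trial T, then check hF = ψ·hV(T) + (1−ψ)·hL(T).
  T = 338.9 K: K = (2.217, 0.454, 0.167), RR gives ψ = 0.146, H_out = 3.609 kJ/mol
  T = 367.4 K: K = (4.104, 0.795, 0.264), RR gives ψ = 0.705, H_out = 21.098 kJ/mol
  T = 353.1 K: K = (3.051, 0.607, 0.212), RR gives ψ = 0.456, H_out = 13.407 kJ/mol
  T = 346.0 K: K = (2.609, 0.527, 0.189), RR gives ψ = 0.316, H_out = 8.955 kJ/mol
  T = 342.4 K: K = (2.404, 0.489, 0.177), RR gives ψ = 0.235, H_out = 6.398 kJ/mol
  T = 340.6 K: K = (2.307, 0.471, 0.172), RR gives ψ = 0.191, H_out = 5.009 kJ/mol
Linear interpolation between T = 340.6 (H_out = 5.009) and T = 342.4 (H_out = 6.398) on hF = 5.415 gives T ≈ 341.1 K, at which ψ = 0.20.

T = 341.1 K, V/F = 0.20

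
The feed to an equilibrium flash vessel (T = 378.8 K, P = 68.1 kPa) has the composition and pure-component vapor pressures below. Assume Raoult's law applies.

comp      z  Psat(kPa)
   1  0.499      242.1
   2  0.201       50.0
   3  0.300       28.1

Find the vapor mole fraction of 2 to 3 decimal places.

Raoult's law: Kᵢ = Pᵢˢᵃᵗ/P = Pᵢˢᵃᵗ/68.1.
  K_1 = 242.1/68.1 = 3.55507, K_2 = 50.0/68.1 = 0.73421, K_3 = 28.1/68.1 = 0.41263
Newton iteration, ψ⁰ = 0.5:
  ψ = 0.500: g = 0.2487, g' = -0.854 → ψ = 0.791
  ψ = 0.791: g = 0.0252, g' = -0.741 → ψ = 0.825
Converged at ψ = 0.825.
Compositions from xᵢ = zᵢ/(1+ψ(Kᵢ−1)), yᵢ = Kᵢxᵢ:
  1: x = 0.161, y = 0.571
  2: x = 0.257, y = 0.189
  3: x = 0.582, y = 0.240

y_2 = 0.189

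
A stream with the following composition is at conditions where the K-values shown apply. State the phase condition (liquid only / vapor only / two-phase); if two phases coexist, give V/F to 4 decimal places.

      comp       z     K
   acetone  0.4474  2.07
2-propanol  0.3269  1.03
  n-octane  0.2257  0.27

ΣzᵢKᵢ = 1.3238; Σzᵢ/Kᵢ = 1.3694.
Both exceed 1, so a two-phase solution exists.
Let ψ = V/F and solve Σ zᵢ(Kᵢ−1)/(1+ψ(Kᵢ−1)) = 0.
Iterate (Newton) starting at ψ = 0.66:
  ψ = 0.6600: g = -0.02776, g' = -0.6241 → ψ = 0.6155
  ψ = 0.6155: g = -0.00095, g' = -0.5831 → ψ = 0.6139
Converged at ψ = 0.6139.

two-phase, V/F = 0.6139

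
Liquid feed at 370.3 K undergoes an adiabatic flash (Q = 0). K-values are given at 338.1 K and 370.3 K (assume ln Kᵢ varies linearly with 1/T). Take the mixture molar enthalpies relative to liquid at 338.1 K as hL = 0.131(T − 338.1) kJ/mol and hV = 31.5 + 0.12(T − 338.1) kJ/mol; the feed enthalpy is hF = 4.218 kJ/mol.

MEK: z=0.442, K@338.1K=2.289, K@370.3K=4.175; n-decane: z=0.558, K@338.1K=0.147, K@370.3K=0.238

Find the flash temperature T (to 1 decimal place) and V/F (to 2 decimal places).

Adiabatic flash: solve Rachford–Rice at each trial T, then check hF = ψ·hV(T) + (1−ψ)·hL(T).
  T = 338.1 K: K = (2.289, 0.147), RR gives ψ = 0.085, H_out = 2.686 kJ/mol
  T = 370.3 K: K = (4.175, 0.238), RR gives ψ = 0.404, H_out = 16.811 kJ/mol
  T = 354.2 K: K = (3.134, 0.189), RR gives ψ = 0.284, H_out = 10.992 kJ/mol
  T = 346.1 K: K = (2.686, 0.167), RR gives ψ = 0.200, H_out = 7.318 kJ/mol
  T = 342.1 K: K = (2.482, 0.157), RR gives ψ = 0.148, H_out = 5.167 kJ/mol
  T = 340.1 K: K = (2.384, 0.152), RR gives ψ = 0.118, H_out = 3.975 kJ/mol
Linear interpolation between T = 340.1 (H_out = 3.975) and T = 342.1 (H_out = 5.167) on hF = 4.218 gives T ≈ 340.5 K, at which ψ = 0.12.

T = 340.5 K, V/F = 0.12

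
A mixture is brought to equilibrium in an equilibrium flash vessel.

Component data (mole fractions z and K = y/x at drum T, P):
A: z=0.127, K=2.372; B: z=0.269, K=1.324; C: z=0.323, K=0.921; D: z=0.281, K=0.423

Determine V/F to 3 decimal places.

V/F = 0.232

Material balance + equilibrium reduce to Σ zᵢ(Kᵢ−1)/(1+V/F(Kᵢ−1)) = 0.
Check two-phase: ΣzᵢKᵢ = 1.074 > 1 and Σzᵢ/Kᵢ = 1.272 > 1, so g(0) = 0.074 > 0 and g(1) = -0.272 < 0.
Iterate (Newton) starting at V/F = 0.57:
  V/F = 0.570: g = -0.0970, g' = -0.305 → V/F = 0.252
  V/F = 0.252: g = -0.0058, g' = -0.286 → V/F = 0.232
Converged at V/F = 0.232.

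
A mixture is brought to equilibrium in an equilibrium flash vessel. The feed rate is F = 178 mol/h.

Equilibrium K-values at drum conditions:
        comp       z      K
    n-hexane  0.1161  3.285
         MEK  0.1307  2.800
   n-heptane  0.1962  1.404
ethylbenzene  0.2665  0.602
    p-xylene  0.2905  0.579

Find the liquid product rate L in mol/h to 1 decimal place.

Iterate (Newton) starting at ψ = 0.5:
  ψ = 0.5000: g = 0.02626, g' = -0.4199 → ψ = 0.5625
  ψ = 0.5625: g = 0.00065, g' = -0.4004 → ψ = 0.5641
Converged at ψ = 0.5641.
Then V = ψ·F = 0.5641·178 = 100.4 mol/h and L = F − V = 77.6 mol/h.

L = 77.6 mol/h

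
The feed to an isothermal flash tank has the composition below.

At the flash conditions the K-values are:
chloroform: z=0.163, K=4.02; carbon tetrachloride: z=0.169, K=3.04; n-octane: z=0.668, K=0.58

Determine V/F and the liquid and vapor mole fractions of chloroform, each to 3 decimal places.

V/F = 0.520, x_chloroform = 0.063, y_chloroform = 0.255

Rachford–Rice: g(V/F) = Σ zᵢ(Kᵢ−1)/(1+V/F(Kᵢ−1)) = 0.
g(0) = ΣzᵢKᵢ − 1 = 0.556 and g(1) = 1 − Σzᵢ/Kᵢ = -0.248, so a root lies in (0, 1).
Newton–Raphson from V/F = 0.58:
  V/F = 0.580: g = -0.0341, g' = -0.550 → V/F = 0.518
  V/F = 0.518: g = 0.0010, g' = -0.585 → V/F = 0.520
Converged at V/F = 0.520.
Compositions from xᵢ = zᵢ/(1+V/F(Kᵢ−1)), yᵢ = Kᵢxᵢ:
  chloroform: x = 0.063, y = 0.255
  carbon tetrachloride: x = 0.082, y = 0.249
  n-octane: x = 0.855, y = 0.496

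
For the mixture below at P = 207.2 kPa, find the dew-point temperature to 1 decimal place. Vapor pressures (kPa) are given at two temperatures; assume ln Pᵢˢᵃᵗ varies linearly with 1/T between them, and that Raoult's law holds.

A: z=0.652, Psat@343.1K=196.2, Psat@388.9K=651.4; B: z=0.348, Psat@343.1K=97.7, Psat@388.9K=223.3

T = 358.1 K

Dew-point temperature: Σzᵢ·P/Pᵢˢᵃᵗ(T) = 1. Interpolate ln Pᵢˢᵃᵗ = aᵢ + bᵢ/T.
  T = 343.1 K: ΣzᵢP/Pᵢˢᵃᵗ = 1.4266
  T = 388.9 K: ΣzᵢP/Pᵢˢᵃᵗ = 0.5303
  T = 366.0 K: ΣzᵢP/Pᵢˢᵃᵗ = 0.8397
  T = 354.6 K: ΣzᵢP/Pᵢˢᵃᵗ = 1.0826
  T = 360.3 K: ΣzᵢP/Pᵢˢᵃᵗ = 0.9512
  T = 357.5 K: ΣzᵢP/Pᵢˢᵃᵗ = 1.0130
Interpolating between 357.5 K and 360.3 K gives T ≈ 358.1 K.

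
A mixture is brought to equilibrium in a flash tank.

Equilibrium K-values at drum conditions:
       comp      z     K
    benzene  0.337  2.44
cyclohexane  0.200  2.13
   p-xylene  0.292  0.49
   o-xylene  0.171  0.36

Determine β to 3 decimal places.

β = 0.604

Rachford–Rice: g(β) = Σ zᵢ(Kᵢ−1)/(1+β(Kᵢ−1)) = 0.
Check two-phase: ΣzᵢKᵢ = 1.453 > 1 and Σzᵢ/Kᵢ = 1.303 > 1, so g(0) = 0.453 > 0 and g(1) = -0.303 < 0.
Iterate (Newton) starting at β = 0.48:
  β = 0.480: g = 0.0783, g' = -0.631 → β = 0.604
Converged at β = 0.604.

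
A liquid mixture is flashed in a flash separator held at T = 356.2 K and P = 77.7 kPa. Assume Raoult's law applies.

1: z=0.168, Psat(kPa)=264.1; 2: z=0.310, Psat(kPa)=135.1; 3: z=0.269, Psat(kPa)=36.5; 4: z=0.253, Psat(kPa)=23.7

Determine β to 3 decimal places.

β = 0.341

Raoult's law: Kᵢ = Pᵢˢᵃᵗ/P = Pᵢˢᵃᵗ/77.7.
  K_1 = 264.1/77.7 = 3.39897, K_2 = 135.1/77.7 = 1.73874, K_3 = 36.5/77.7 = 0.46976, K_4 = 23.7/77.7 = 0.30502
Material balance + equilibrium reduce to Σ zᵢ(Kᵢ−1)/(1+β(Kᵢ−1)) = 0.
Feasibility: ΣzᵢKᵢ = 1.314, Σzᵢ/Kᵢ = 1.630 — both > 1, two phases present.
Iterate (Newton) starting at β = 0.5:
  β = 0.500: g = -0.1131, g' = -0.717 → β = 0.342
  β = 0.342: g = -0.0009, g' = -0.723 → β = 0.341
Converged at β = 0.341.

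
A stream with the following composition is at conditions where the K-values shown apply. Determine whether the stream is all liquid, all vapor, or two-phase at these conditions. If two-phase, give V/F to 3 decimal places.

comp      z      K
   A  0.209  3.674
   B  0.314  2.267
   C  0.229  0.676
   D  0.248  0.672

ΣzᵢKᵢ = 1.801; Σzᵢ/Kᵢ = 0.903.
Since Σzᵢ/Kᵢ < 1 the mixture is above its dew point — single vapor phase.

all vapor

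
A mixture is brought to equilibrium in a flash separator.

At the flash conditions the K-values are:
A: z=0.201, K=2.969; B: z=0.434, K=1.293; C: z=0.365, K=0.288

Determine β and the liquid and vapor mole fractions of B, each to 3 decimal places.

Iterate (Newton) starting at β = 0.5:
  β = 0.500: g = -0.0932, g' = -0.672 → β = 0.361
  β = 0.361: g = -0.0037, g' = -0.632 → β = 0.356
Converged at β = 0.356.
Compositions from xᵢ = zᵢ/(1+β(Kᵢ−1)), yᵢ = Kᵢxᵢ:
  A: x = 0.118, y = 0.351
  B: x = 0.393, y = 0.508
  C: x = 0.489, y = 0.141

β = 0.356, x_B = 0.393, y_B = 0.508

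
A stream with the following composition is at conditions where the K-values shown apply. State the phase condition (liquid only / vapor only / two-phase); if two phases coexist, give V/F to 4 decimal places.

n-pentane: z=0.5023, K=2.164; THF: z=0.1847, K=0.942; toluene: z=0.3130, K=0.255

ΣzᵢKᵢ = 1.3408; Σzᵢ/Kᵢ = 1.6556.
Both exceed 1, so a two-phase solution exists.
Rachford–Rice: g(ψ) = Σ zᵢ(Kᵢ−1)/(1+ψ(Kᵢ−1)) = 0.
Iterate (Newton) starting at ψ = 0.52:
  ψ = 0.5200: g = -0.02747, g' = -0.7277 → ψ = 0.4822
  ψ = 0.4822: g = -0.00049, g' = -0.7030 → ψ = 0.4816
Converged at ψ = 0.4816.

two-phase, V/F = 0.4816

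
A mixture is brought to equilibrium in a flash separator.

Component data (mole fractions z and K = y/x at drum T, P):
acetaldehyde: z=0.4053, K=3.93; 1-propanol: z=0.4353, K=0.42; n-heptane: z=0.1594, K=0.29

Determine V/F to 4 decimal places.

Material balance + equilibrium reduce to Σ zᵢ(Kᵢ−1)/(1+V/F(Kᵢ−1)) = 0.
Feasibility: ΣzᵢKᵢ = 1.8219, Σzᵢ/Kᵢ = 1.6892 — both > 1, two phases present.
Newton iteration, V/F⁰ = 0.5:
  V/F = 0.5000: g = -0.04930, g' = -1.0563 → V/F = 0.4533
  V/F = 0.4533: g = 0.00063, g' = -1.0862 → V/F = 0.4539
Converged at V/F = 0.4539.

V/F = 0.4539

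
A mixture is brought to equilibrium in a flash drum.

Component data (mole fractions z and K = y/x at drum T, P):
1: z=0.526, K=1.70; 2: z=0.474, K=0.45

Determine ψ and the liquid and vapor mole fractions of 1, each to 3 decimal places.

ψ = 0.279, x_1 = 0.440, y_1 = 0.748

Material balance + equilibrium reduce to Σ zᵢ(Kᵢ−1)/(1+ψ(Kᵢ−1)) = 0.
Feasibility: ΣzᵢKᵢ = 1.107, Σzᵢ/Kᵢ = 1.363 — both > 1, two phases present.
Binary case is linear: z₁(K₁−1)(1+ψ(K₂−1)) + z₂(K₂−1)(1+ψ(K₁−1)) = 0
⇒ ψ = [z₁(K₁−1)+z₂(K₂−1)] / [−(K₁−1)(K₂−1)] = 0.1075/0.3850 = 0.279
Compositions from xᵢ = zᵢ/(1+ψ(Kᵢ−1)), yᵢ = Kᵢxᵢ:
  1: x = 0.440, y = 0.748
  2: x = 0.560, y = 0.252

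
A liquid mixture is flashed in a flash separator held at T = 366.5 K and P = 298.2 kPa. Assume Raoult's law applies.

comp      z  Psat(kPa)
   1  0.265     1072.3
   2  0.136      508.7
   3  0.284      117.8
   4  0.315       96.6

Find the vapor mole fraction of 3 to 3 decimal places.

Raoult's law: Kᵢ = Pᵢˢᵃᵗ/P = Pᵢˢᵃᵗ/298.2.
  K_1 = 1072.3/298.2 = 3.59591, K_2 = 508.7/298.2 = 1.70590, K_3 = 117.8/298.2 = 0.39504, K_4 = 96.6/298.2 = 0.32394
Material balance + equilibrium reduce to Σ zᵢ(Kᵢ−1)/(1+β(Kᵢ−1)) = 0.
Check two-phase: ΣzᵢKᵢ = 1.399 > 1 and Σzᵢ/Kᵢ = 1.845 > 1, so g(0) = 0.399 > 0 and g(1) = -0.845 < 0.
Iterate (Newton) starting at β = 0.5:
  β = 0.500: g = -0.1977, g' = -0.917 → β = 0.284
  β = 0.284: g = 0.0044, g' = -1.010 → β = 0.289
Converged at β = 0.289.
Compositions from xᵢ = zᵢ/(1+β(Kᵢ−1)), yᵢ = Kᵢxᵢ:
  1: x = 0.151, y = 0.545
  2: x = 0.113, y = 0.193
  3: x = 0.344, y = 0.136
  4: x = 0.391, y = 0.127

y_3 = 0.136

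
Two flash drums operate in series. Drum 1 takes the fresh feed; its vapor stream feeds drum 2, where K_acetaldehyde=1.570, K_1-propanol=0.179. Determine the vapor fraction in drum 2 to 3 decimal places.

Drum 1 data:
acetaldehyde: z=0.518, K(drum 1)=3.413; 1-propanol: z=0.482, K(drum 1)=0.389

V/F (drum 2) = 0.295

Drum 1:
Let ψ₁ = V/F and solve Σ zᵢ(Kᵢ−1)/(1+ψ₁(Kᵢ−1)) = 0.
g(0) = ΣzᵢKᵢ − 1 = 0.955 and g(1) = 1 − Σzᵢ/Kᵢ = -0.391, so a root lies in (0, 1).
Iterate (Newton) starting at ψ₁ = 0.5:
  ψ₁ = 0.500: g = 0.1424, g' = -0.993 → ψ₁ = 0.643
  ψ₁ = 0.643: g = 0.0043, g' = -0.951 → ψ₁ = 0.648
Converged at ψ₁ = 0.648.
Drum-1 compositions:
  acetaldehyde: x = 0.202, y = 0.690
  1-propanol: x = 0.798, y = 0.310
Drum-2 feed = drum-1 vapor: z₂ = (0.6896, 0.3104).
Drum 2:
Material balance + equilibrium reduce to Σ zᵢ(Kᵢ−1)/(1+ψ₂(Kᵢ−1)) = 0.
Feasibility: ΣzᵢKᵢ = 1.138, Σzᵢ/Kᵢ = 2.173 — both > 1, two phases present.
Binary case is linear: z₁(K₁−1)(1+ψ₂(K₂−1)) + z₂(K₂−1)(1+ψ₂(K₁−1)) = 0
⇒ ψ₂ = [z₁(K₁−1)+z₂(K₂−1)] / [−(K₁−1)(K₂−1)] = 0.1382/0.4680 = 0.295
  acetaldehyde: x = 0.590, y = 0.927
  1-propanol: x = 0.410, y = 0.073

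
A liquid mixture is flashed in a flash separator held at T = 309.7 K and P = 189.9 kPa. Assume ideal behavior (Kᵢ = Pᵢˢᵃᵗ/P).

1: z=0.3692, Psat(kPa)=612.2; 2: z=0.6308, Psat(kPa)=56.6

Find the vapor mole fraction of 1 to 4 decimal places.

Raoult's law: Kᵢ = Pᵢˢᵃᵗ/P = Pᵢˢᵃᵗ/189.9.
  K_1 = 612.2/189.9 = 3.223802, K_2 = 56.6/189.9 = 0.298052
Material balance + equilibrium reduce to Σ zᵢ(Kᵢ−1)/(1+β(Kᵢ−1)) = 0.
g(0) = ΣzᵢKᵢ − 1 = 0.3782 and g(1) = 1 − Σzᵢ/Kᵢ = -1.2309, so a root lies in (0, 1).
Binary case is linear: z₁(K₁−1)(1+β(K₂−1)) + z₂(K₂−1)(1+β(K₁−1)) = 0
⇒ β = [z₁(K₁−1)+z₂(K₂−1)] / [−(K₁−1)(K₂−1)] = 0.37824/1.56099 = 0.2423
Compositions from xᵢ = zᵢ/(1+β(Kᵢ−1)), yᵢ = Kᵢxᵢ:
  1: x = 0.2399, y = 0.7735
  2: x = 0.7601, y = 0.2265

y_1 = 0.7735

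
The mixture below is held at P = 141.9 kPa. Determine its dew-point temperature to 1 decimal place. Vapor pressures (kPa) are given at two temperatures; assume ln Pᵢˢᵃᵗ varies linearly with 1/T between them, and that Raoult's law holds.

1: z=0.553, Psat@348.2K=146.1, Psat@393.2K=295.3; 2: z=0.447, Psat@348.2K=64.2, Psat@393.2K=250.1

T = 364.0 K

Dew-point temperature: Σzᵢ·P/Pᵢˢᵃᵗ(T) = 1. Interpolate ln Pᵢˢᵃᵗ = aᵢ + bᵢ/T.
  T = 348.2 K: ΣzᵢP/Pᵢˢᵃᵗ = 1.5251
  T = 393.2 K: ΣzᵢP/Pᵢˢᵃᵗ = 0.5193
  T = 370.7 K: ΣzᵢP/Pᵢˢᵃᵗ = 0.8501
  T = 359.4 K: ΣzᵢP/Pᵢˢᵃᵗ = 1.1257
  T = 365.0 K: ΣzᵢP/Pᵢˢᵃᵗ = 0.9765
  T = 362.2 K: ΣzᵢP/Pᵢˢᵃᵗ = 1.0476
  T = 363.6 K: ΣzᵢP/Pᵢˢᵃᵗ = 1.0113
  T = 364.3 K: ΣzᵢP/Pᵢˢᵃᵗ = 0.9937
Interpolating between 363.6 K and 364.3 K gives T ≈ 364.0 K.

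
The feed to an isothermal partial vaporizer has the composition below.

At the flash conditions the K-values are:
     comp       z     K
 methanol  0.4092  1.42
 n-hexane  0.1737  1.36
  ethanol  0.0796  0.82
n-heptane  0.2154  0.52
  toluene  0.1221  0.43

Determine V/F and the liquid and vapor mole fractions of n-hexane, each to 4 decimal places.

Material balance + equilibrium reduce to Σ zᵢ(Kᵢ−1)/(1+V/F(Kᵢ−1)) = 0.
Feasibility: ΣzᵢKᵢ = 1.0471, Σzᵢ/Kᵢ = 1.2111 — both > 1, two phases present.
Newton iteration, V/F⁰ = 0.69:
  V/F = 0.6900: g = -0.10233, g' = -0.2799 → V/F = 0.3244
  V/F = 0.3244: g = -0.01582, g' = -0.2062 → V/F = 0.2477
  V/F = 0.2477: g = -0.00030, g' = -0.1987 → V/F = 0.2462
Converged at V/F = 0.2462.
Compositions from xᵢ = zᵢ/(1+V/F(Kᵢ−1)), yᵢ = Kᵢxᵢ:
  methanol: x = 0.3709, y = 0.5266
  n-hexane: x = 0.1596, y = 0.2170
  ethanol: x = 0.0833, y = 0.0683
  n-heptane: x = 0.2443, y = 0.1270
  toluene: x = 0.1420, y = 0.0611

V/F = 0.2462, x_n-hexane = 0.1596, y_n-hexane = 0.2170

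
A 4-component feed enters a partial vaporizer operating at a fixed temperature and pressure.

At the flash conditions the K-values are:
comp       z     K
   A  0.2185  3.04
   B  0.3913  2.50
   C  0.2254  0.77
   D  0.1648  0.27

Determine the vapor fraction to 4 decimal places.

Material balance + equilibrium reduce to Σ zᵢ(Kᵢ−1)/(1+ψ(Kᵢ−1)) = 0.
Check two-phase: ΣzᵢKᵢ = 1.8605 > 1 and Σzᵢ/Kᵢ = 1.1315 > 1, so g(0) = 0.8605 > 0 and g(1) = -0.1315 < 0.
Newton iteration, ψ⁰ = 0.38:
  ψ = 0.3800: g = 0.40165, g' = -0.8282 → ψ = 0.8649
  ψ = 0.8649: g = 0.02561, g' = -0.9508 → ψ = 0.8919
  ψ = 0.8919: g = -0.00085, g' = -1.0157 → ψ = 0.8911
Converged at ψ = 0.8911.

ψ = 0.8911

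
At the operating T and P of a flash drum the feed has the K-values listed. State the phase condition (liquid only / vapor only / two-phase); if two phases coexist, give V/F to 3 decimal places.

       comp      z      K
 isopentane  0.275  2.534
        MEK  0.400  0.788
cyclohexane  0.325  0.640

ΣzᵢKᵢ = 1.220; Σzᵢ/Kᵢ = 1.124.
Both exceed 1, so a two-phase solution exists.
Newton iteration, ψ⁰ = 0.5:
  ψ = 0.500: g = 0.0012, g' = -0.292 → ψ = 0.504
Converged at ψ = 0.504.

two-phase, V/F = 0.504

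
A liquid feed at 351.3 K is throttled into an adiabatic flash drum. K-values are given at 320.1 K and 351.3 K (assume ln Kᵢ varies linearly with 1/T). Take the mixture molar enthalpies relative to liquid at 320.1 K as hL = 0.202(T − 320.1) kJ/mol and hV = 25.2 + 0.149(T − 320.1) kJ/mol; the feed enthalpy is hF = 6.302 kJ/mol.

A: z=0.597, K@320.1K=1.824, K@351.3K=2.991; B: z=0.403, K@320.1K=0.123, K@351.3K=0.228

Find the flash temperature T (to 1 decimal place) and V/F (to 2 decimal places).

Adiabatic flash: solve Rachford–Rice at each trial T, then check hF = ψ·hV(T) + (1−ψ)·hL(T).
  T = 320.1 K: K = (1.824, 0.123), RR gives ψ = 0.192, H_out = 4.830 kJ/mol
  T = 351.3 K: K = (2.991, 0.228), RR gives ψ = 0.571, H_out = 19.745 kJ/mol
  T = 335.7 K: K = (2.363, 0.170), RR gives ψ = 0.423, H_out = 13.472 kJ/mol
  T = 327.9 K: K = (2.082, 0.145), RR gives ψ = 0.326, H_out = 9.656 kJ/mol
  T = 324.0 K: K = (1.950, 0.134), RR gives ψ = 0.265, H_out = 7.415 kJ/mol
  T = 322.1 K: K = (1.888, 0.128), RR gives ψ = 0.231, H_out = 6.206 kJ/mol
  T = 323.1 K: K = (1.921, 0.131), RR gives ψ = 0.249, H_out = 6.853 kJ/mol
Linear interpolation between T = 322.1 (H_out = 6.206) and T = 323.1 (H_out = 6.853) on hF = 6.302 gives T ≈ 322.2 K, at which ψ = 0.23.

T = 322.2 K, V/F = 0.23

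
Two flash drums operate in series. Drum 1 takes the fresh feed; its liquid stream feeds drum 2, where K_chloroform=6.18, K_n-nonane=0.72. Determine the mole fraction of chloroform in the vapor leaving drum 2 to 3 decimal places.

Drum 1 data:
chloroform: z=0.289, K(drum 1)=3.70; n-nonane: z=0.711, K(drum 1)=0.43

y_chloroform (drum 2) = 0.317

Drum 1:
Binary case is linear: z₁(K₁−1)(1+ψ₁(K₂−1)) + z₂(K₂−1)(1+ψ₁(K₁−1)) = 0
⇒ ψ₁ = [z₁(K₁−1)+z₂(K₂−1)] / [−(K₁−1)(K₂−1)] = 0.3750/1.5390 = 0.244
Drum-1 compositions:
  chloroform: x = 0.174, y = 0.645
  n-nonane: x = 0.826, y = 0.355
Drum-2 feed = drum-1 liquid: z₂ = (0.1743, 0.8257).
Drum 2:
Iterate (Newton) starting at ψ₂ = 0.65:
  ψ₂ = 0.650: g = -0.0759, g' = -0.342 → ψ₂ = 0.428
  ψ₂ = 0.428: g = 0.0179, g' = -0.535 → ψ₂ = 0.462
  ψ₂ = 0.462: g = 0.0007, g' = -0.492 → ψ₂ = 0.463
Converged at ψ₂ = 0.463.
  chloroform: x = 0.051, y = 0.317
  n-nonane: x = 0.949, y = 0.683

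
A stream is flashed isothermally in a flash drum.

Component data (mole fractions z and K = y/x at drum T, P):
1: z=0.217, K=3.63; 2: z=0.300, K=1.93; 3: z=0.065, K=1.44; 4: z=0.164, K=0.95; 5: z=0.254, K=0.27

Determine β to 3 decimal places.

β = 0.705

Material balance + equilibrium reduce to Σ zᵢ(Kᵢ−1)/(1+β(Kᵢ−1)) = 0.
Check two-phase: ΣzᵢKᵢ = 1.685 > 1 and Σzᵢ/Kᵢ = 1.374 > 1, so g(0) = 0.685 > 0 and g(1) = -0.374 < 0.
Newton iteration, β⁰ = 0.51:
  β = 0.510: g = 0.1525, g' = -0.746 → β = 0.715
  β = 0.715: g = -0.0086, g' = -0.874 → β = 0.705
Converged at β = 0.705.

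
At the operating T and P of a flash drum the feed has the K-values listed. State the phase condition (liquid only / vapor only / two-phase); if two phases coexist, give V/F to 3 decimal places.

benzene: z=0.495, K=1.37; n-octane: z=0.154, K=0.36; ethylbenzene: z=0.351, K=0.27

ΣzᵢKᵢ = 0.828; Σzᵢ/Kᵢ = 2.089.
Since ΣzᵢKᵢ < 1 the mixture is below its bubble point — single liquid phase.

liquid only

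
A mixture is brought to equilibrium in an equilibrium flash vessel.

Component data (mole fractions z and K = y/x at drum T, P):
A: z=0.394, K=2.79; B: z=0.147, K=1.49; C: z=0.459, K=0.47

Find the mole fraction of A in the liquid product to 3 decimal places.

x_A = 0.180

Rachford–Rice: g(ψ) = Σ zᵢ(Kᵢ−1)/(1+ψ(Kᵢ−1)) = 0.
Feasibility: ΣzᵢKᵢ = 1.534, Σzᵢ/Kᵢ = 1.216 — both > 1, two phases present.
Iterate (Newton) starting at ψ = 0.68:
  ψ = 0.680: g = -0.0082, g' = -0.592 → ψ = 0.666
Converged at ψ = 0.666.
Compositions from xᵢ = zᵢ/(1+ψ(Kᵢ−1)), yᵢ = Kᵢxᵢ:
  A: x = 0.180, y = 0.501
  B: x = 0.111, y = 0.165
  C: x = 0.709, y = 0.333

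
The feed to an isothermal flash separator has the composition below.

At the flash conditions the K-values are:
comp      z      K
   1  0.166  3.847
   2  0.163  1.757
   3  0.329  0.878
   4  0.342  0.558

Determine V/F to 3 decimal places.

V/F = 0.629

Iterate (Newton) starting at V/F = 0.42:
  V/F = 0.420: g = 0.0809, g' = -0.439 → V/F = 0.604
  V/F = 0.604: g = 0.0088, g' = -0.356 → V/F = 0.629
Converged at V/F = 0.629.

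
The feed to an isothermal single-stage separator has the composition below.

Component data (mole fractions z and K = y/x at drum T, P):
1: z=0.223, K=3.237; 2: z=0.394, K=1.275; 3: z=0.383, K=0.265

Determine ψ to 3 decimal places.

Material balance + equilibrium reduce to Σ zᵢ(Kᵢ−1)/(1+ψ(Kᵢ−1)) = 0.
g(0) = ΣzᵢKᵢ − 1 = 0.326 and g(1) = 1 − Σzᵢ/Kᵢ = -0.823, so a root lies in (0, 1).
Newton iteration, ψ⁰ = 0.59:
  ψ = 0.590: g = -0.1888, g' = -0.874 → ψ = 0.374
  ψ = 0.374: g = -0.0185, g' = -0.749 → ψ = 0.349
Converged at ψ = 0.349.

ψ = 0.349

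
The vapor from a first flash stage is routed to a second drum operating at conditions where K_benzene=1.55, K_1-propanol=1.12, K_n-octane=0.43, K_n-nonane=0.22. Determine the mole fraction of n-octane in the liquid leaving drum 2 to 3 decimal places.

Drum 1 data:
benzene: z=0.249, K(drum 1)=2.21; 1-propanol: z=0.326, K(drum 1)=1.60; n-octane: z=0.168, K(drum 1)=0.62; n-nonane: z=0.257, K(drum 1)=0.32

x_n-octane (drum 2) = 0.153

Drum 1:
Let ψ₁ = V/F and solve Σ zᵢ(Kᵢ−1)/(1+ψ₁(Kᵢ−1)) = 0.
Feasibility: ΣzᵢKᵢ = 1.258, Σzᵢ/Kᵢ = 1.391 — both > 1, two phases present.
Newton–Raphson from ψ₁ = 0.39:
  ψ₁ = 0.390: g = 0.0504, g' = -0.499 → ψ₁ = 0.491
  ψ₁ = 0.491: g = -0.0008, g' = -0.518 → ψ₁ = 0.490
Converged at ψ₁ = 0.490.
Drum-1 compositions:
  benzene: x = 0.156, y = 0.346
  1-propanol: x = 0.252, y = 0.403
  n-octane: x = 0.206, y = 0.128
  n-nonane: x = 0.385, y = 0.123
Drum-2 feed = drum-1 vapor: z₂ = (0.3456, 0.4032, 0.1280, 0.1233).
Drum 2:
Let ψ₂ = V/F and solve Σ zᵢ(Kᵢ−1)/(1+ψ₂(Kᵢ−1)) = 0.
g(0) = ΣzᵢKᵢ − 1 = 0.069 and g(1) = 1 − Σzᵢ/Kᵢ = -0.441, so a root lies in (0, 1).
Iterate (Newton) starting at ψ₂ = 0.5:
  ψ₂ = 0.500: g = -0.0649, g' = -0.352 → ψ₂ = 0.316
  ψ₂ = 0.316: g = -0.0080, g' = -0.275 → ψ₂ = 0.287
  ψ₂ = 0.287: g = -0.0001, g' = -0.267 → ψ₂ = 0.286
Converged at ψ₂ = 0.286.
  benzene: x = 0.299, y = 0.463
  1-propanol: x = 0.390, y = 0.437
  n-octane: x = 0.153, y = 0.066
  n-nonane: x = 0.159, y = 0.035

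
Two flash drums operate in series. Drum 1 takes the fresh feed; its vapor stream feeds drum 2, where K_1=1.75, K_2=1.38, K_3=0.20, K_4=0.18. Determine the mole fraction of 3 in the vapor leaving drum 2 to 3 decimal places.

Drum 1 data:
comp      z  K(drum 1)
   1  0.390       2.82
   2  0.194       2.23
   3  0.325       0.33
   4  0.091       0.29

y_3 (drum 2) = 0.069

Drum 1:
Material balance + equilibrium reduce to Σ zᵢ(Kᵢ−1)/(1+ψ₁(Kᵢ−1)) = 0.
Feasibility: ΣzᵢKᵢ = 1.666, Σzᵢ/Kᵢ = 1.524 — both > 1, two phases present.
Newton–Raphson from ψ₁ = 0.38:
  ψ₁ = 0.380: g = 0.2016, g' = -0.936 → ψ₁ = 0.595
  ψ₁ = 0.595: g = 0.0043, g' = -0.937 → ψ₁ = 0.600
Converged at ψ₁ = 0.600.
Drum-1 compositions:
  1: x = 0.186, y = 0.526
  2: x = 0.112, y = 0.249
  3: x = 0.543, y = 0.179
  4: x = 0.159, y = 0.046
Drum-2 feed = drum-1 vapor: z₂ = (0.5258, 0.2489, 0.1793, 0.0460).
Drum 2:
Newton–Raphson from ψ₂ = 0.56:
  ψ₂ = 0.560: g = 0.0261, g' = -0.653 → ψ₂ = 0.600
  ψ₂ = 0.600: g = -0.0011, g' = -0.709 → ψ₂ = 0.598
Converged at ψ₂ = 0.598.
  1: x = 0.363, y = 0.635
  2: x = 0.203, y = 0.280
  3: x = 0.344, y = 0.069
  4: x = 0.090, y = 0.016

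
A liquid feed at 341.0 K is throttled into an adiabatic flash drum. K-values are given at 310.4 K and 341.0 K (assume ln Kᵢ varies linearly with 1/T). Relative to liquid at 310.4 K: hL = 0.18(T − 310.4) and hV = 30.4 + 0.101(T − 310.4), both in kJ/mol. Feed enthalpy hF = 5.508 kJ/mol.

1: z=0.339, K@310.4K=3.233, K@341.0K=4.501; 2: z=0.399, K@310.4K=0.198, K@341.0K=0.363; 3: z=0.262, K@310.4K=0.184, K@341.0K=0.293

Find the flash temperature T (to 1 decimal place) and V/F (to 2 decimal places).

Adiabatic flash: solve Rachford–Rice at each trial T, then check hF = ψ·hV(T) + (1−ψ)·hL(T).
  T = 310.4 K: K = (3.233, 0.198, 0.184), RR gives ψ = 0.124, H_out = 3.763 kJ/mol
  T = 341.0 K: K = (4.501, 0.363, 0.293), RR gives ψ = 0.321, H_out = 14.485 kJ/mol
  T = 325.7 K: K = (3.844, 0.272, 0.235), RR gives ψ = 0.224, H_out = 9.291 kJ/mol
  T = 318.0 K: K = (3.531, 0.233, 0.208), RR gives ψ = 0.175, H_out = 6.586 kJ/mol
  T = 314.2 K: K = (3.380, 0.215, 0.196), RR gives ψ = 0.150, H_out = 5.199 kJ/mol
  T = 316.1 K: K = (3.455, 0.224, 0.202), RR gives ψ = 0.163, H_out = 5.898 kJ/mol
Linear interpolation between T = 314.2 (H_out = 5.199) and T = 316.1 (H_out = 5.898) on hF = 5.508 gives T ≈ 315.0 K, at which ψ = 0.16.

T = 315.0 K, V/F = 0.16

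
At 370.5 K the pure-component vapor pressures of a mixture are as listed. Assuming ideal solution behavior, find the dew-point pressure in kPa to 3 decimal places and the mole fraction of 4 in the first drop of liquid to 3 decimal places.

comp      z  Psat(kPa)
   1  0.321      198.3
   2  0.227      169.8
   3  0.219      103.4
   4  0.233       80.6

At the dew point ψ → 1, so Σzᵢ/Kᵢ = 1 with Kᵢ = Pᵢˢᵃᵗ/P ⇒ 1/P = Σzᵢ/Pᵢˢᵃᵗ.
1/P = 0.321/198.3 + 0.227/169.8 + 0.219/103.4 + 0.233/80.6 = 0.007964 ⇒ P = 125.558 kPa
xᵢ = zᵢP/Pᵢˢᵃᵗ ⇒ x_4 = 0.233·125.558/80.6 = 0.363

Pdew = 125.558 kPa, x_4 = 0.363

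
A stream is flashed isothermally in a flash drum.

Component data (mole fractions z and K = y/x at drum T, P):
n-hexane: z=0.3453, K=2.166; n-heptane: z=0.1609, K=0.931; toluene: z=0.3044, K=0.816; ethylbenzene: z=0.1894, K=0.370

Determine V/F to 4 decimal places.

Rachford–Rice: g(V/F) = Σ zᵢ(Kᵢ−1)/(1+V/F(Kᵢ−1)) = 0.
g(0) = ΣzᵢKᵢ − 1 = 0.2162 and g(1) = 1 − Σzᵢ/Kᵢ = -0.2172, so a root lies in (0, 1).
Iterate (Newton) starting at V/F = 0.34:
  V/F = 0.3400: g = 0.06535, g' = -0.3750 → V/F = 0.5143
  V/F = 0.5143: g = 0.00181, g' = -0.3614 → V/F = 0.5193
Converged at V/F = 0.5193.

V/F = 0.5193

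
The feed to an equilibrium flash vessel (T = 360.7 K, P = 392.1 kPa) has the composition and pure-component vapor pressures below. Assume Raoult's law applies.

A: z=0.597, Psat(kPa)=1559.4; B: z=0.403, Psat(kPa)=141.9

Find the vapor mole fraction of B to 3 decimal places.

y_B = 0.298

Raoult's law: Kᵢ = Pᵢˢᵃᵗ/P = Pᵢˢᵃᵗ/392.1.
  K_A = 1559.4/392.1 = 3.97705, K_B = 141.9/392.1 = 0.36190
Binary case is linear: z₁(K₁−1)(1+ψ(K₂−1)) + z₂(K₂−1)(1+ψ(K₁−1)) = 0
⇒ ψ = [z₁(K₁−1)+z₂(K₂−1)] / [−(K₁−1)(K₂−1)] = 1.5201/1.8997 = 0.800
Compositions from xᵢ = zᵢ/(1+ψ(Kᵢ−1)), yᵢ = Kᵢxᵢ:
  A: x = 0.177, y = 0.702
  B: x = 0.823, y = 0.298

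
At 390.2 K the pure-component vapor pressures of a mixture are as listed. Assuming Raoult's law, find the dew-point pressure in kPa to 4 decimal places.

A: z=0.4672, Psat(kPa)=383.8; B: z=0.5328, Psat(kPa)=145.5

Pdew = 204.9535 kPa

At the dew point ψ → 1, so Σzᵢ/Kᵢ = 1 with Kᵢ = Pᵢˢᵃᵗ/P ⇒ 1/P = Σzᵢ/Pᵢˢᵃᵗ.
1/P = 0.4672/383.8 + 0.5328/145.5 = 0.0048792 ⇒ P = 204.9535 kPa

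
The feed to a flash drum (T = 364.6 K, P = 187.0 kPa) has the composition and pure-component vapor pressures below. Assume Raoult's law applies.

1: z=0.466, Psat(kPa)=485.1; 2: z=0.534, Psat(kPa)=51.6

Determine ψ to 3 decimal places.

Raoult's law: Kᵢ = Pᵢˢᵃᵗ/P = Pᵢˢᵃᵗ/187.0.
  K_1 = 485.1/187.0 = 2.59412, K_2 = 51.6/187.0 = 0.27594
Rachford–Rice: g(ψ) = Σ zᵢ(Kᵢ−1)/(1+ψ(Kᵢ−1)) = 0.
Feasibility: ΣzᵢKᵢ = 1.356, Σzᵢ/Kᵢ = 2.115 — both > 1, two phases present.
Binary case is linear: z₁(K₁−1)(1+ψ(K₂−1)) + z₂(K₂−1)(1+ψ(K₁−1)) = 0
⇒ ψ = [z₁(K₁−1)+z₂(K₂−1)] / [−(K₁−1)(K₂−1)] = 0.3562/1.1542 = 0.309

ψ = 0.309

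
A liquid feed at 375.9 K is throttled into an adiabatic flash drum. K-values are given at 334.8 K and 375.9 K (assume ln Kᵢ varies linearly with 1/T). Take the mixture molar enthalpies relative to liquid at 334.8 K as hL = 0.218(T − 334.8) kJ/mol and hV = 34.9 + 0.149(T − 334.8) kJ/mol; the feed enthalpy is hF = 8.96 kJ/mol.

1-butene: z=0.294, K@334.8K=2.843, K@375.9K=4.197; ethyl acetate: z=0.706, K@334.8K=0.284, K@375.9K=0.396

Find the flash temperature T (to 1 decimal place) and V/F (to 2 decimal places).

Adiabatic flash: solve Rachford–Rice at each trial T, then check hF = ψ·hV(T) + (1−ψ)·hL(T).
  T = 334.8 K: K = (2.843, 0.284), RR gives ψ = 0.028, H_out = 0.961 kJ/mol
  T = 375.9 K: K = (4.197, 0.396), RR gives ψ = 0.266, H_out = 17.486 kJ/mol
  T = 355.4 K: K = (3.495, 0.339), RR gives ψ = 0.162, H_out = 9.902 kJ/mol
  T = 345.1 K: K = (3.162, 0.311), RR gives ψ = 0.100, H_out = 5.669 kJ/mol
  T = 350.2 K: K = (3.325, 0.325), RR gives ψ = 0.132, H_out = 7.813 kJ/mol
  T = 352.8 K: K = (3.410, 0.332), RR gives ψ = 0.147, H_out = 8.869 kJ/mol
  T = 354.1 K: K = (3.452, 0.335), RR gives ψ = 0.154, H_out = 9.388 kJ/mol
Linear interpolation between T = 352.8 (H_out = 8.869) and T = 354.1 (H_out = 9.388) on hF = 8.96 gives T ≈ 353.0 K, at which ψ = 0.15.

T = 353.0 K, V/F = 0.15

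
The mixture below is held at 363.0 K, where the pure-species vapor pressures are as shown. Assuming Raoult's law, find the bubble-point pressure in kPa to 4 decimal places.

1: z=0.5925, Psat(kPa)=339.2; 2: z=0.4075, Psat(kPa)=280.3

At the bubble point ψ → 0, so ΣzᵢKᵢ = 1 with Kᵢ = Pᵢˢᵃᵗ/P ⇒ P = ΣzᵢPᵢˢᵃᵗ.
P = 0.5925·339.2 + 0.4075·280.3 = 315.1983 kPa

Pbub = 315.1983 kPa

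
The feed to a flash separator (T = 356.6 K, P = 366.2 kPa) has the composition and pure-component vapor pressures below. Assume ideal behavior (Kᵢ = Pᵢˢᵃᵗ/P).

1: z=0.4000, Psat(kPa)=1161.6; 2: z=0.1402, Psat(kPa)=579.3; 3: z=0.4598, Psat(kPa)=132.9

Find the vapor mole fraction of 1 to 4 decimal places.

y_1 = 0.5737

Raoult's law: Kᵢ = Pᵢˢᵃᵗ/P = Pᵢˢᵃᵗ/366.2.
  K_1 = 1161.6/366.2 = 3.172037, K_2 = 579.3/366.2 = 1.581922, K_3 = 132.9/366.2 = 0.362916
Newton iteration, ψ⁰ = 0.5:
  ψ = 0.5000: g = 0.04983, g' = -0.8640 → ψ = 0.5577
  ψ = 0.5577: g = 0.00014, g' = -0.8620 → ψ = 0.5578
Converged at ψ = 0.5578.
Compositions from xᵢ = zᵢ/(1+ψ(Kᵢ−1)), yᵢ = Kᵢxᵢ:
  1: x = 0.1809, y = 0.5737
  2: x = 0.1058, y = 0.1674
  3: x = 0.7133, y = 0.2589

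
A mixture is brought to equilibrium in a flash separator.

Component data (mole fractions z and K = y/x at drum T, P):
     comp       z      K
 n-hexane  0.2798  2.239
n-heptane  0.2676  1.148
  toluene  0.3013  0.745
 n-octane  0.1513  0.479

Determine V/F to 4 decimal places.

V/F = 0.7152

Material balance + equilibrium reduce to Σ zᵢ(Kᵢ−1)/(1+V/F(Kᵢ−1)) = 0.
Feasibility: ΣzᵢKᵢ = 1.2306, Σzᵢ/Kᵢ = 1.0784 — both > 1, two phases present.
Newton iteration, V/F⁰ = 0.34:
  V/F = 0.3400: g = 0.10170, g' = -0.3021 → V/F = 0.6767
  V/F = 0.6767: g = 0.00997, g' = -0.2585 → V/F = 0.7152
Converged at V/F = 0.7152.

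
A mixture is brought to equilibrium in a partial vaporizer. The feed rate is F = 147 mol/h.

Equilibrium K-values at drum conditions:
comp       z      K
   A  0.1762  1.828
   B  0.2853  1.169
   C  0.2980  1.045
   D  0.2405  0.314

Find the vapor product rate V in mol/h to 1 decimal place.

V = 25.8 mol/h

Material balance + equilibrium reduce to Σ zᵢ(Kᵢ−1)/(1+ψ(Kᵢ−1)) = 0.
Check two-phase: ΣzᵢKᵢ = 1.0425 > 1 and Σzᵢ/Kᵢ = 1.3915 > 1, so g(0) = 0.0425 > 0 and g(1) = -0.3915 < 0.
Newton iteration, ψ⁰ = 0.5:
  ψ = 0.5000: g = -0.09036, g' = -0.3301 → ψ = 0.2263
  ψ = 0.2263: g = -0.01271, g' = -0.2524 → ψ = 0.1759
  ψ = 0.1759: g = -0.00015, g' = -0.2467 → ψ = 0.1753
Converged at ψ = 0.1753.
Then V = ψ·F = 0.1753·147 = 25.8 mol/h and L = F − V = 121.2 mol/h.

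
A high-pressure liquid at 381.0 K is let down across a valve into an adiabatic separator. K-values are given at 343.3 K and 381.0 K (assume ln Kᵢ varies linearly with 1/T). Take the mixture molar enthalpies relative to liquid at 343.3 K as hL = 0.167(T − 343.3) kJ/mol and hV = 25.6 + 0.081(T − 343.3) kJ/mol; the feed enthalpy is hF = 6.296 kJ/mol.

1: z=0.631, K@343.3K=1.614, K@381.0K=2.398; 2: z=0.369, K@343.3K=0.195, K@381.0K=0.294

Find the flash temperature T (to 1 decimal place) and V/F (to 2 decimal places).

T = 345.8 K, V/F = 0.23

Adiabatic flash: solve Rachford–Rice at each trial T, then check hF = ψ·hV(T) + (1−ψ)·hL(T).
  T = 343.3 K: K = (1.614, 0.195), RR gives ψ = 0.183, H_out = 4.682 kJ/mol
  T = 381.0 K: K = (2.398, 0.294), RR gives ψ = 0.630, H_out = 20.377 kJ/mol
  T = 362.1 K: K = (1.987, 0.242), RR gives ψ = 0.458, H_out = 14.132 kJ/mol
  T = 352.7 K: K = (1.796, 0.218), RR gives ψ = 0.343, H_out = 10.071 kJ/mol
  T = 348.0 K: K = (1.704, 0.206), RR gives ψ = 0.271, H_out = 7.601 kJ/mol
  T = 345.6 K: K = (1.658, 0.200), RR gives ψ = 0.228, H_out = 6.177 kJ/mol
Linear interpolation between T = 345.6 (H_out = 6.177) and T = 348.0 (H_out = 7.601) on hF = 6.296 gives T ≈ 345.8 K, at which ψ = 0.23.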